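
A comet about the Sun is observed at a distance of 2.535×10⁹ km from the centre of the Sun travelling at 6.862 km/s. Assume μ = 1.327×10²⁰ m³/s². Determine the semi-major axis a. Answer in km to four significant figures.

a ≈ 2.304×10⁹ km

r = 2.535×10¹² m.
Specific orbital energy ε = v²/2 − μ/r = (6862)²/2 − 1.327×10²⁰/2.535×10¹² = -2.880×10⁷ J/kg.
Since ε = −μ/(2a), a = −μ/(2ε) = 2.304×10¹² m = 2.3035×10⁹ km.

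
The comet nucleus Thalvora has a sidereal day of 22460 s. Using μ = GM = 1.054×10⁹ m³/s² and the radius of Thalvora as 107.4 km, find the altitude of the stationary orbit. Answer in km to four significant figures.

A synchronous orbit has period T, so by Kepler's third law a = (μT²/4π²)^(1/3).
μT²/4π² = 1.054×10⁹ × (2.246×10⁴)² / 39.48 = 1.347×10¹⁶ m³.
a = 2.379×10⁵ m = 237.92 km.
Altitude h = a − R = 237.92 − 107.4 = 130.52 km.

h_sync ≈ 130.5 km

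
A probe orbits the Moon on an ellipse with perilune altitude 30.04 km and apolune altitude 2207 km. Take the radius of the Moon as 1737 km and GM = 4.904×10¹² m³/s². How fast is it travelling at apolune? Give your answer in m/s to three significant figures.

r_p = 1737 + 30.04 = 1767.0 km = 1.7670×10⁶ m.
r_a = 1737 + 2207 = 3944.0 km = 3.9440×10⁶ m.
Semi-major axis a = (r_p + r_a)/2 = 2855.5 km = 2.856×10⁶ m.
Vis-viva: v² = μ(2/r − 1/a) = 4.904×10¹² × (5.071×10⁻⁷ − 3.502×10⁻⁷) = 7.694×10⁵ m²/s².
v = 877.2 m/s.

v ≈ 877 m/s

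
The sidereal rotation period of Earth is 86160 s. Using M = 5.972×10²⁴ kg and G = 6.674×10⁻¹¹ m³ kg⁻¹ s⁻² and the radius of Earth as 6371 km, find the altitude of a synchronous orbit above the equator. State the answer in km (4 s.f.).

μ = GM = 6.674×10⁻¹¹ × 5.972×10²⁴ = 3.986×10¹⁴ m³/s².
A synchronous orbit has period T, so by Kepler's third law a = (μT²/4π²)^(1/3).
μT²/4π² = 3.986×10¹⁴ × (8.616×10⁴)² / 39.48 = 7.495×10²² m³.
a = 4.216×10⁷ m = 42162 km.
Altitude h = a − R = 42162 − 6371 = 35791 km.

h_sync ≈ 35790 km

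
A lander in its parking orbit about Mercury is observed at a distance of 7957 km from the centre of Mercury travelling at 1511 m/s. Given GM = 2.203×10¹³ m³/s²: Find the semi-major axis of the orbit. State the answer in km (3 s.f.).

r = 7.957×10⁶ m.
Specific orbital energy ε = v²/2 − μ/r = (1511)²/2 − 2.203×10¹³/7.957×10⁶ = -1.627×10⁶ J/kg.
Since ε = −μ/(2a), a = −μ/(2ε) = 6.770×10⁶ m = 6769.8 km.

a ≈ 6770 km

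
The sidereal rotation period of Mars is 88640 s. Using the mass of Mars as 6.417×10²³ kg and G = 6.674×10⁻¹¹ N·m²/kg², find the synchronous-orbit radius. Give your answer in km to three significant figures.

r_sync ≈ 20400 km

μ = GM = 6.674×10⁻¹¹ × 6.417×10²³ = 4.283×10¹³ m³/s².
A synchronous orbit has period T, so by Kepler's third law a = (μT²/4π²)^(1/3).
μT²/4π² = 4.283×10¹³ × (8.864×10⁴)² / 39.48 = 8.524×10²¹ m³.
a = 2.043×10⁷ m = 20427 km.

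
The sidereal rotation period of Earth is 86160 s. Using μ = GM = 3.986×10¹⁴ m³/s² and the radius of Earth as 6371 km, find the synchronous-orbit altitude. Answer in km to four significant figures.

A synchronous orbit has period T, so by Kepler's third law a = (μT²/4π²)^(1/3).
μT²/4π² = 3.986×10¹⁴ × (8.616×10⁴)² / 39.48 = 7.495×10²² m³.
a = 4.216×10⁷ m = 42163 km.
Altitude h = a − R = 42163 − 6371 = 35792 km.

h_sync ≈ 35790 km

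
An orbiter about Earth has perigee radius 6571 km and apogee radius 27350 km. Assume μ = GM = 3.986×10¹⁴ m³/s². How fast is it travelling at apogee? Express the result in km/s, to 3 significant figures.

Semi-major axis a = (r_p + r_a)/2 = 16960 km = 1.696×10⁷ m.
Vis-viva: v² = μ(2/r − 1/a) = 3.986×10¹⁴ × (7.313×10⁻⁸ − 5.896×10⁻⁸) = 5.646×10⁶ m²/s².
v = 2376 m/s = 2.376 km/s.

v ≈ 2.38 km/s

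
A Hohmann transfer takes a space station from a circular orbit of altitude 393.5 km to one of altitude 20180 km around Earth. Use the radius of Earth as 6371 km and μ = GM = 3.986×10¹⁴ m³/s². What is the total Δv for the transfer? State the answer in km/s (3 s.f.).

r₁ = 6371 + 393.5 = 6764.5 km = 6.7645×10⁶ m.
r₂ = 6371 + 20180 = 26551 km = 2.6551×10⁷ m.
Transfer ellipse a_t = (r₁ + r₂)/2 = 1.666×10⁷ m.
At r₁: circular v_c1 = √(μ/r₁) = 7676 m/s; transfer-perigee v_p = √[μ(2/r₁ − 1/a_t)] = 9691 m/s.
Δv₁ = v_p − v_c1 = 2015 m/s.
At r₂: circular v_c2 = √(μ/r₂) = 3875 m/s; transfer-apogee v_a = √[μ(2/r₂ − 1/a_t)] = 2469 m/s.
Δv₂ = v_c2 − v_a = 1406 m/s.
Total Δv = Δv₁ + Δv₂ = 3421 m/s = 3.421 km/s.

Δv_total ≈ 3.42 km/s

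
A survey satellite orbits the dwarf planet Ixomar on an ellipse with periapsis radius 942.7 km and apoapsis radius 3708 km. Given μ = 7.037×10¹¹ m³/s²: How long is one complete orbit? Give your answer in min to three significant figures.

T ≈ 443 min

Semi-major axis a = (r_p + r_a)/2 = (942.70 + 3708.0)/2 = 2325.3 km = 2.325×10⁶ m.
By Kepler's third law T = 2π√(a³/μ) = 2π × 4.227×10³ = 2.656×10⁴ s.
= 442.7 min.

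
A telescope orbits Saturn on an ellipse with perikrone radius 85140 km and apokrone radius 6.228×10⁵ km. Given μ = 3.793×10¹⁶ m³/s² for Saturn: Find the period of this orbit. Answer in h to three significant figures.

Semi-major axis a = (r_p + r_a)/2 = (85140 + 6.2280×10⁵)/2 = 3.5397×10⁵ km = 3.540×10⁸ m.
By Kepler's third law T = 2π√(a³/μ) = 2π × 3.419×10⁴ = 2.149×10⁵ s.
= 59.68 h.

T ≈ 59.7 h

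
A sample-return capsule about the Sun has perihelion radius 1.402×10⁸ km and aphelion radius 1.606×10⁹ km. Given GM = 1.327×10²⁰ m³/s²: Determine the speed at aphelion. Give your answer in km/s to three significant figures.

Semi-major axis a = (r_p + r_a)/2 = 8.7310×10⁸ km = 8.731×10¹¹ m.
Vis-viva: v² = μ(2/r − 1/a) = 1.327×10²⁰ × (1.245×10⁻¹² − 1.145×10⁻¹²) = 1.327×10⁷ m²/s².
v = 3643 m/s = 3.643 km/s.

v ≈ 3.64 km/s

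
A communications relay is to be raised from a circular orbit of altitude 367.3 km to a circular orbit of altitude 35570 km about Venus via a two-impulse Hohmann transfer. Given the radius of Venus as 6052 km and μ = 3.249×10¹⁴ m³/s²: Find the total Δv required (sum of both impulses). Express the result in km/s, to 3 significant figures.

r₁ = 6052 + 367.3 = 6419.3 km = 6.4193×10⁶ m.
r₂ = 6052 + 35570 = 41622 km = 4.1622×10⁷ m.
Transfer ellipse a_t = (r₁ + r₂)/2 = 2.402×10⁷ m.
At r₁: circular v_c1 = √(μ/r₁) = 7114 m/s; transfer-periapsis v_p = √[μ(2/r₁ − 1/a_t)] = 9365 m/s.
Δv₁ = v_p − v_c1 = 2251 m/s.
At r₂: circular v_c2 = √(μ/r₂) = 2794 m/s; transfer-apoapsis v_a = √[μ(2/r₂ − 1/a_t)] = 1444 m/s.
Δv₂ = v_c2 − v_a = 1350 m/s.
Total Δv = Δv₁ + Δv₂ = 3600 m/s = 3.600 km/s.

Δv_total ≈ 3.60 km/s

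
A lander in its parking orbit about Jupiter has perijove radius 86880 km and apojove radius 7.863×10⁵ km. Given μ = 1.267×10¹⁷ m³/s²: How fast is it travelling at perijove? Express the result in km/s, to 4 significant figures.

v ≈ 51.25 km/s

Semi-major axis a = (r_p + r_a)/2 = 4.3659×10⁵ km = 4.366×10⁸ m.
Vis-viva: v² = μ(2/r − 1/a) = 1.267×10¹⁷ × (2.302×10⁻⁸ − 2.290×10⁻⁹) = 2.626×10⁹ m²/s².
v = 51250 m/s = 51.25 km/s.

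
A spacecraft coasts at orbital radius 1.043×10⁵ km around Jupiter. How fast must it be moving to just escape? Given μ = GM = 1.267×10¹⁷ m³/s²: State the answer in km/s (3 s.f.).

v_esc ≈ 49.3 km/s

r = 1.043×10⁵ km = 1.043×10⁸ m.
Escape speed v_esc = √(2μ/r) = √(2 × 1.267×10¹⁷ / 1.043×10⁸) = √(2.430×10⁹) = 49290 m/s.
= 49.29 km/s.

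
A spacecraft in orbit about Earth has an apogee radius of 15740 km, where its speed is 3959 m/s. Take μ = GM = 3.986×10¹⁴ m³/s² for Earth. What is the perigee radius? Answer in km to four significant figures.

r_a = 1.574×10⁷ m.
Specific energy ε = v²/2 − μ/r = -1.749×10⁷ J/kg, so a = −μ/(2ε) = 1.140×10⁷ m.
The apsides satisfy r_p + r_a = 2a, so the perigee radius is 2a − r_a = 7.054×10⁶ m = 7053.8 km.

perigee radius ≈ 7054 km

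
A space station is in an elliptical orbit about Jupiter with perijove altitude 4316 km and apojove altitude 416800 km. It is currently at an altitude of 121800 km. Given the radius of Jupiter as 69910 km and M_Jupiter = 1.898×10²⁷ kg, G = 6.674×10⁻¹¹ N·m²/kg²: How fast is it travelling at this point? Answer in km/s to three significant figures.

v ≈ 29.5 km/s

μ = GM = 6.674×10⁻¹¹ × 1.898×10²⁷ = 1.267×10¹⁷ m³/s².
r_p = 69910 + 4316 = 74226 km = 7.4226×10⁷ m.
r_a = 69910 + 416800 = 486710 km = 4.8671×10⁸ m.
r = 69910 + 121800 = 1.9171×10⁵ km = 1.917×10⁸ m.
Semi-major axis a = (r_p + r_a)/2 = 2.8047×10⁵ km = 2.805×10⁸ m.
Vis-viva: v² = μ(2/r − 1/a) = 1.267×10¹⁷ × (1.043×10⁻⁸ − 3.565×10⁻⁹) = 8.699×10⁸ m²/s².
v = 29490 m/s = 29.49 km/s.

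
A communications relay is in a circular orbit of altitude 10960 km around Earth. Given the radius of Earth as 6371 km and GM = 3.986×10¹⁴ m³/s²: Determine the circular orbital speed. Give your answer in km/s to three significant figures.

r = 6371 + 10960 = 17331 km = 1.7331×10⁷ m.
For a circular orbit v = √(μ/r) = √(3.986×10¹⁴ / 1.733×10⁷) = √(2.300×10⁷) = 4796 m/s.
That is 4.796 km/s.

v ≈ 4.80 km/s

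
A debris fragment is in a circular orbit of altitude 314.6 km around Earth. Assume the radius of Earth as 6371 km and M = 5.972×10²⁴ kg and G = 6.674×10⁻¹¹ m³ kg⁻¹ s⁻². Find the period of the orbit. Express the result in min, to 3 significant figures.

μ = GM = 6.674×10⁻¹¹ × 5.972×10²⁴ = 3.986×10¹⁴ m³/s².
r = 6371 + 314.6 = 6685.6 km = 6.6856×10⁶ m.
Kepler's third law: T = 2π√(r³/μ) = 2π√((6.686×10⁶)³ / 3.986×10¹⁴).
r³/μ = 7.497×10⁵ s², so T = 2π × 8.659×10² = 5.440×10³ s.
Converting: 5.440×10³ s ÷ 60.00 = 90.67 min.

T ≈ 90.7 min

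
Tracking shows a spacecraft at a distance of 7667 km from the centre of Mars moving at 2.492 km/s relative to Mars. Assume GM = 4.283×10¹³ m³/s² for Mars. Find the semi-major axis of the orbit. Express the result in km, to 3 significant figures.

a ≈ 8630 km

r = 7.667×10⁶ m.
Specific orbital energy ε = v²/2 − μ/r = (2492)²/2 − 4.283×10¹³/7.667×10⁶ = -2.481×10⁶ J/kg.
Since ε = −μ/(2a), a = −μ/(2ε) = 8.631×10⁶ m = 8630.7 km.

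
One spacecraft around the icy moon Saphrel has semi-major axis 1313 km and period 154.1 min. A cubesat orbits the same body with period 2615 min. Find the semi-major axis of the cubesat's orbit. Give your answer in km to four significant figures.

a₂ ≈ 8670 km

Kepler's third law: a³ ∝ T², so a₂ = a₁ (T₂/T₁)^(2/3).
T₂/T₁ = 16.97, (T₂/T₁)^(2/3) = 6.604.
a₂ = 1313 × 6.604 = 8670 km.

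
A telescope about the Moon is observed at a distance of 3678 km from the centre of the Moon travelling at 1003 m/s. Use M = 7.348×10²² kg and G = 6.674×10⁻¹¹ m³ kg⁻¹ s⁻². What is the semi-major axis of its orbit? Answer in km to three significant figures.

a ≈ 2950 km

μ = GM = 6.674×10⁻¹¹ × 7.348×10²² = 4.904×10¹² m³/s².
r = 3.678×10⁶ m.
Vis-viva rearranged: 1/a = 2/r − v²/μ = 5.438×10⁻⁷ − 2.051×10⁻⁷ = 3.386×10⁻⁷ m⁻¹.
a = 2.953×10⁶ m = 2953.0 km.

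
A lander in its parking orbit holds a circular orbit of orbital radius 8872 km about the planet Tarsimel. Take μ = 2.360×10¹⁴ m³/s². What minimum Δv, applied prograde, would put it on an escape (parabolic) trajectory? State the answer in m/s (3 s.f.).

Δv ≈ 2140 m/s

r = 8872 km = 8.872×10⁶ m.
Circular speed v_c = √(μ/r) = 5158 m/s.
Escape speed v_esc = √(2μ/r) = √2 × v_c = 7294 m/s.
Δv = v_esc − v_c = 2136 m/s.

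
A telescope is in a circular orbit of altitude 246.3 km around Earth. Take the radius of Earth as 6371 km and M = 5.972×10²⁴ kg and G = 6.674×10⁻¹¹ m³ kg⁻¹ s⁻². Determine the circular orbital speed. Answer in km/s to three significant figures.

μ = GM = 6.674×10⁻¹¹ × 5.972×10²⁴ = 3.986×10¹⁴ m³/s².
r = 6371 + 246.3 = 6617.3 km = 6.6173×10⁶ m.
For a circular orbit v = √(μ/r) = √(3.986×10¹⁴ / 6.617×10⁶) = √(6.023×10⁷) = 7761 m/s.
That is 7.761 km/s.

v ≈ 7.76 km/s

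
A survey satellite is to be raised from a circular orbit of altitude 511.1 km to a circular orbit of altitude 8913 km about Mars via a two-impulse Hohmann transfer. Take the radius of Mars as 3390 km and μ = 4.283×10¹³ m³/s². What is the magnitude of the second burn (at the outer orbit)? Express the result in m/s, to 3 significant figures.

Δv ≈ 571 m/s

r₁ = 3390 + 511.1 = 3901.1 km = 3.9011×10⁶ m.
r₂ = 3390 + 8913 = 12303 km = 1.2303×10⁷ m.
Transfer ellipse a_t = (r₁ + r₂)/2 = 8.102×10⁶ m.
At r₁: circular v_c1 = √(μ/r₁) = 3313 m/s; transfer-periapsis v_p = √[μ(2/r₁ − 1/a_t)] = 4083 m/s.
At r₂: circular v_c2 = √(μ/r₂) = 1866 m/s; transfer-apoapsis v_a = √[μ(2/r₂ − 1/a_t)] = 1295 m/s.
Δv₂ = v_c2 − v_a = 571.1 m/s.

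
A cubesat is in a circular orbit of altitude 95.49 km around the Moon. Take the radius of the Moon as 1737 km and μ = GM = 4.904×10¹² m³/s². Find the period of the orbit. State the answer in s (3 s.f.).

T ≈ 7040 s

r = 1737 + 95.49 = 1832.5 km = 1.8325×10⁶ m.
Kepler's third law: T = 2π√(r³/μ) = 2π√((1.832×10⁶)³ / 4.904×10¹²).
r³/μ = 1.255×10⁶ s², so T = 2π × 1.120×10³ = 7.038×10³ s.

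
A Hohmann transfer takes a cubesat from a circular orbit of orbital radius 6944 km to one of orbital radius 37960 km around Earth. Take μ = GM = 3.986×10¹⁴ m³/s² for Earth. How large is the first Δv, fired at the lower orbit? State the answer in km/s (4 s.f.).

r₁ = 6944 km = 6.944×10⁶ m.
r₂ = 37960 km = 3.796×10⁷ m.
Transfer ellipse a_t = (r₁ + r₂)/2 = 2.245×10⁷ m.
At r₁: circular v_c1 = √(μ/r₁) = 7576 m/s; transfer-perigee v_p = √[μ(2/r₁ − 1/a_t)] = 9851 m/s.
Δv₁ = v_p − v_c1 = 2275 m/s.
= 2.275 km/s.

Δv ≈ 2.275 km/s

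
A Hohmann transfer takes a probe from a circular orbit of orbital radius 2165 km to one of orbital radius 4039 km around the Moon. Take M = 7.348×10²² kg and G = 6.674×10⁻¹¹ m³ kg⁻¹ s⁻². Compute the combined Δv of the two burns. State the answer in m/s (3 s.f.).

μ = GM = 6.674×10⁻¹¹ × 7.348×10²² = 4.904×10¹² m³/s².
r₁ = 2165 km = 2.165×10⁶ m.
r₂ = 4039 km = 4.039×10⁶ m.
Transfer ellipse a_t = (r₁ + r₂)/2 = 3.102×10⁶ m.
At r₁: circular v_c1 = √(μ/r₁) = 1505 m/s; transfer-perilune v_p = √[μ(2/r₁ − 1/a_t)] = 1717 m/s.
Δv₁ = v_p − v_c1 = 212.3 m/s.
At r₂: circular v_c2 = √(μ/r₂) = 1102 m/s; transfer-apolune v_a = √[μ(2/r₂ − 1/a_t)] = 920.6 m/s.
Δv₂ = v_c2 − v_a = 181.3 m/s.
Total Δv = Δv₁ + Δv₂ = 393.7 m/s.

Δv_total ≈ 394 m/s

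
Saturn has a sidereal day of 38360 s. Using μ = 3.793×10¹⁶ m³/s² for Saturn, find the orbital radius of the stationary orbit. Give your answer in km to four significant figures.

r_sync ≈ 1.122×10⁵ km

A synchronous orbit has period T, so by Kepler's third law a = (μT²/4π²)^(1/3).
μT²/4π² = 3.793×10¹⁶ × (3.836×10⁴)² / 39.48 = 1.414×10²⁴ m³.
a = 1.122×10⁸ m = 1.1223×10⁵ km.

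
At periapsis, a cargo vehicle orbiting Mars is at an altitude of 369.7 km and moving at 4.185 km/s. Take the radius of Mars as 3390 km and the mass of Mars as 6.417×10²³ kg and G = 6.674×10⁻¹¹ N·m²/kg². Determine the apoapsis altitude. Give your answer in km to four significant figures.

apoapsis altitude ≈ 9110 km

μ = GM = 6.674×10⁻¹¹ × 6.417×10²³ = 4.283×10¹³ m³/s².
r_p = 3390 + 369.7 = 3759.7 km = 3.760×10⁶ m.
Specific energy ε = v²/2 − μ/r = -2.634×10⁶ J/kg, so a = −μ/(2ε) = 8.130×10⁶ m.
The apsides satisfy r_p + r_a = 2a, so the apoapsis radius is 2a − r_p = 1.250×10⁷ m = 12500 km.
Apoapsis altitude = 12500 − 3390 = 9109.8 km.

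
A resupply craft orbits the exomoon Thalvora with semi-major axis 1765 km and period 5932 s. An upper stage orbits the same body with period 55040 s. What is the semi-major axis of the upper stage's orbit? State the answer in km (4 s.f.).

a₂ ≈ 7793 km

Kepler's third law: a³ ∝ T², so a₂ = a₁ (T₂/T₁)^(2/3).
T₂/T₁ = 9.278, (T₂/T₁)^(2/3) = 4.416.
a₂ = 1765 × 4.416 = 7793 km.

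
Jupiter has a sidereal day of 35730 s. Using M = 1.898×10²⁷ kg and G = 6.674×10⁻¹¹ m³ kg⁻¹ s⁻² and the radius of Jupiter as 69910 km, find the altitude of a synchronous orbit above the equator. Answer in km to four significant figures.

μ = GM = 6.674×10⁻¹¹ × 1.898×10²⁷ = 1.267×10¹⁷ m³/s².
A synchronous orbit has period T, so by Kepler's third law a = (μT²/4π²)^(1/3).
μT²/4π² = 1.267×10¹⁷ × (3.573×10⁴)² / 39.48 = 4.096×10²⁴ m³.
a = 1.600×10⁸ m = 1.6000×10⁵ km.
Altitude h = a − R = 1.6000×10⁵ − 69910 = 90094 km.

h_sync ≈ 90090 km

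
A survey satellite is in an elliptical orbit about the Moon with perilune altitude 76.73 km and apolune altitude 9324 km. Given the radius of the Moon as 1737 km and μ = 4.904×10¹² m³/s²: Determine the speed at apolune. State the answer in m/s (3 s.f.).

r_p = 1737 + 76.73 = 1813.7 km = 1.8137×10⁶ m.
r_a = 1737 + 9324 = 11061 km = 1.1061×10⁷ m.
Semi-major axis a = (r_p + r_a)/2 = 6437.4 km = 6.437×10⁶ m.
Vis-viva: v² = μ(2/r − 1/a) = 4.904×10¹² × (1.808×10⁻⁷ − 1.553×10⁻⁷) = 1.249×10⁵ m²/s².
v = 353.4 m/s.

v ≈ 353 m/s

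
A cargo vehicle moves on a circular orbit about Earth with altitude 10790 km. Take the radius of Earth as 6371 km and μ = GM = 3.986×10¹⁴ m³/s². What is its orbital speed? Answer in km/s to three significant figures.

v ≈ 4.82 km/s

r = 6371 + 10790 = 17161 km = 1.7161×10⁷ m.
For a circular orbit v = √(μ/r) = √(3.986×10¹⁴ / 1.716×10⁷) = √(2.323×10⁷) = 4819 m/s.
That is 4.819 km/s.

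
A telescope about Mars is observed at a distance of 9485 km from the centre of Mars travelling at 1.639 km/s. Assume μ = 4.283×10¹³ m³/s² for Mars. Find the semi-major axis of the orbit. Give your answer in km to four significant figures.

r = 9.485×10⁶ m.
Specific orbital energy ε = v²/2 − μ/r = (1639)²/2 − 4.283×10¹³/9.485×10⁶ = -3.172×10⁶ J/kg.
Since ε = −μ/(2a), a = −μ/(2ε) = 6.750×10⁶ m = 6750.4 km.

a ≈ 6750 km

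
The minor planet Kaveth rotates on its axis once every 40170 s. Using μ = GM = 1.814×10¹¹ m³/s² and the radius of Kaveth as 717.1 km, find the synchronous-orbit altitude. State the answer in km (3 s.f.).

A synchronous orbit has period T, so by Kepler's third law a = (μT²/4π²)^(1/3).
μT²/4π² = 1.814×10¹¹ × (4.017×10⁴)² / 39.48 = 7.414×10¹⁸ m³.
a = 1.950×10⁶ m = 1950.0 km.
Altitude h = a − R = 1950.0 − 717.1 = 1232.9 km.

h_sync ≈ 1230 km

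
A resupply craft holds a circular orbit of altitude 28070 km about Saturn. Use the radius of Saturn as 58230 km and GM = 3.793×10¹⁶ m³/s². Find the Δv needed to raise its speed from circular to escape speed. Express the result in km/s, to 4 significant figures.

r = 58230 + 28070 = 86300 km = 8.6300×10⁷ m.
Circular speed v_c = √(μ/r) = 20960 m/s.
Escape speed v_esc = √(2μ/r) = √2 × v_c = 29650 m/s.
Δv = v_esc − v_c = 8684 m/s = 8.684 km/s.

Δv ≈ 8.684 km/s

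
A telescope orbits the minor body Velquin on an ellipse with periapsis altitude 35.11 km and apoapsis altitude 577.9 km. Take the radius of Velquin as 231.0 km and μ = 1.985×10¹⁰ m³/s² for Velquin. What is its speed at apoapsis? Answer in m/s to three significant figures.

v ≈ 110 m/s

r_p = 231.0 + 35.11 = 266.11 km = 2.6611×10⁵ m.
r_a = 231.0 + 577.9 = 808.90 km = 8.0890×10⁵ m.
Semi-major axis a = (r_p + r_a)/2 = 537.50 km = 5.375×10⁵ m.
Vis-viva: v² = μ(2/r − 1/a) = 1.985×10¹⁰ × (2.472×10⁻⁶ − 1.860×10⁻⁶) = 1.215×10⁴ m²/s².
v = 110.2 m/s.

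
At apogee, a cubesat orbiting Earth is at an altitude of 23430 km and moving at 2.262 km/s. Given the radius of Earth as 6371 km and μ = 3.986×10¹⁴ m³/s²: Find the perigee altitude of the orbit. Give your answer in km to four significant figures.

r_a = 6371 + 23430 = 29801 km = 2.980×10⁷ m.
Specific energy ε = v²/2 − μ/r = -1.082×10⁷ J/kg, so a = −μ/(2ε) = 1.842×10⁷ m.
The apsides satisfy r_p + r_a = 2a, so the perigee radius is 2a − r_a = 7.048×10⁶ m = 7048.2 km.
Perigee altitude = 7048.2 − 6371 = 677.17 km.

perigee altitude ≈ 677.2 km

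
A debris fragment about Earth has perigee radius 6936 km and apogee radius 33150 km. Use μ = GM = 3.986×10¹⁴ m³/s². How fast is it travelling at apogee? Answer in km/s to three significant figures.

Semi-major axis a = (r_p + r_a)/2 = 20043 km = 2.004×10⁷ m.
Vis-viva: v² = μ(2/r − 1/a) = 3.986×10¹⁴ × (6.033×10⁻⁸ − 4.989×10⁻⁸) = 4.161×10⁶ m²/s².
v = 2040 m/s = 2.040 km/s.

v ≈ 2.04 km/s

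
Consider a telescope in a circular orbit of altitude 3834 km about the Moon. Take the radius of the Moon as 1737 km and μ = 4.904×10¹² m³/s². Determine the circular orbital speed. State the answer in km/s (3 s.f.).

v ≈ 0.938 km/s

r = 1737 + 3834 = 5571.0 km = 5.5710×10⁶ m.
For a circular orbit v = √(μ/r) = √(4.904×10¹² / 5.571×10⁶) = √(8.803×10⁵) = 938.2 m/s.
That is 0.9382 km/s.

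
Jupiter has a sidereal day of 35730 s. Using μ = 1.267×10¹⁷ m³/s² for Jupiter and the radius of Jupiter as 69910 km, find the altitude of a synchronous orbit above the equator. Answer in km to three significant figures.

A synchronous orbit has period T, so by Kepler's third law a = (μT²/4π²)^(1/3).
μT²/4π² = 1.267×10¹⁷ × (3.573×10⁴)² / 39.48 = 4.097×10²⁴ m³.
a = 1.600×10⁸ m = 1.6002×10⁵ km.
Altitude h = a − R = 1.6002×10⁵ − 69910 = 90105 km.

h_sync ≈ 90100 km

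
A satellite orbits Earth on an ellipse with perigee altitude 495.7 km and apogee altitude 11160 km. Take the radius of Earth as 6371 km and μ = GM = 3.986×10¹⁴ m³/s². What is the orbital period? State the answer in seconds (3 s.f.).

T ≈ 13400 seconds

r_p = 6371 + 495.7 = 6866.7 km = 6.8667×10⁶ m.
r_a = 6371 + 11160 = 17531 km = 1.7531×10⁷ m.
Semi-major axis a = (r_p + r_a)/2 = (6866.7 + 17531)/2 = 12199 km = 1.220×10⁷ m.
By Kepler's third law T = 2π√(a³/μ) = 2π × 2.134×10³ = 1.341×10⁴ s.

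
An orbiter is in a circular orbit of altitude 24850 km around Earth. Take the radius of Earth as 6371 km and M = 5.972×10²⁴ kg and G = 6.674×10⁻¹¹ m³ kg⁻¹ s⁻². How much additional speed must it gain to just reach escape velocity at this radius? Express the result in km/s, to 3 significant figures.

Δv ≈ 1.48 km/s

μ = GM = 6.674×10⁻¹¹ × 5.972×10²⁴ = 3.986×10¹⁴ m³/s².
r = 6371 + 24850 = 31221 km = 3.1221×10⁷ m.
Circular speed v_c = √(μ/r) = 3573 m/s.
Escape speed v_esc = √(2μ/r) = √2 × v_c = 5053 m/s.
Δv = v_esc − v_c = 1480 m/s = 1.480 km/s.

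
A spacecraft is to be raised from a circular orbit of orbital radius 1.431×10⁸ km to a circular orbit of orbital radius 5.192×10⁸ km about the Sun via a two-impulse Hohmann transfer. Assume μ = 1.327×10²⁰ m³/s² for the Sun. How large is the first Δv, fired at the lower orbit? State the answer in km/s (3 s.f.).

r₁ = 1.431×10⁸ km = 1.431×10¹¹ m.
r₂ = 5.192×10⁸ km = 5.192×10¹¹ m.
Transfer ellipse a_t = (r₁ + r₂)/2 = 3.312×10¹¹ m.
At r₁: circular v_c1 = √(μ/r₁) = 30450 m/s; transfer-perihelion v_p = √[μ(2/r₁ − 1/a_t)] = 38130 m/s.
Δv₁ = v_p − v_c1 = 7678 m/s.
= 7.678 km/s.

Δv ≈ 7.68 km/s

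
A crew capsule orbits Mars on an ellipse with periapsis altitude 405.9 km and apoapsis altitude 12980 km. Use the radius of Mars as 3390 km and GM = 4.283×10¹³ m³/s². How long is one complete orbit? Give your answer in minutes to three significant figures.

T ≈ 512 minutes

r_p = 3390 + 405.9 = 3795.9 km = 3.7959×10⁶ m.
r_a = 3390 + 12980 = 16370 km = 1.6370×10⁷ m.
Semi-major axis a = (r_p + r_a)/2 = (3795.9 + 16370)/2 = 10083 km = 1.008×10⁷ m.
By Kepler's third law T = 2π√(a³/μ) = 2π × 4.892×10³ = 3.074×10⁴ s.
= 512.3 minutes.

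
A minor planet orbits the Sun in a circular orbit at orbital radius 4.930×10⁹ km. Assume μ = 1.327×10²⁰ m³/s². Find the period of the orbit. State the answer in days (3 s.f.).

r = 4.930×10⁹ km = 4.930×10¹² m.
Kepler's third law: T = 2π√(r³/μ) = 2π√((4.930×10¹²)³ / 1.327×10²⁰).
r³/μ = 9.030×10¹⁷ s², so T = 2π × 9.502×10⁸ = 5.971×10⁹ s.
Converting: 5.971×10⁹ s ÷ 86400 = 69100 days.

T ≈ 69100 days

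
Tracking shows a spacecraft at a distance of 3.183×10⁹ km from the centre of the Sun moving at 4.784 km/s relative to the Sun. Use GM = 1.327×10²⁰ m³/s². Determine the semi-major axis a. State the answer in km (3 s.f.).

a ≈ 2.19×10⁹ km

r = 3.183×10¹² m.
Vis-viva rearranged: 1/a = 2/r − v²/μ = 6.283×10⁻¹³ − 1.725×10⁻¹³ = 4.559×10⁻¹³ m⁻¹.
a = 2.194×10¹² m = 2.1936×10⁹ km.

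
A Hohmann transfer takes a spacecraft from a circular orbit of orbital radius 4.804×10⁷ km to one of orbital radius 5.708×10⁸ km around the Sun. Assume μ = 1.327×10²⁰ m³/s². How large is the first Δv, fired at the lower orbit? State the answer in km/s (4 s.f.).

Δv ≈ 18.83 km/s

r₁ = 4.804×10⁷ km = 4.804×10¹⁰ m.
r₂ = 5.708×10⁸ km = 5.708×10¹¹ m.
Transfer ellipse a_t = (r₁ + r₂)/2 = 3.094×10¹¹ m.
At r₁: circular v_c1 = √(μ/r₁) = 52560 m/s; transfer-perihelion v_p = √[μ(2/r₁ − 1/a_t)] = 71380 m/s.
Δv₁ = v_p − v_c1 = 18830 m/s.
= 18.83 km/s.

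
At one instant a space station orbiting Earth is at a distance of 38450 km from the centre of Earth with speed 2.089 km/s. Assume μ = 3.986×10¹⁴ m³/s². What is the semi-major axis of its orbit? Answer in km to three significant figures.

a ≈ 24400 km

r = 3.845×10⁷ m.
Specific orbital energy ε = v²/2 − μ/r = (2089)²/2 − 3.986×10¹⁴/3.845×10⁷ = -8.185×10⁶ J/kg.
Since ε = −μ/(2a), a = −μ/(2ε) = 2.435×10⁷ m = 24350 km.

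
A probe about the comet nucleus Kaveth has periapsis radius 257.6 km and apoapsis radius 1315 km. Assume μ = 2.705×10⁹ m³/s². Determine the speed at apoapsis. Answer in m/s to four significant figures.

v ≈ 25.96 m/s

Semi-major axis a = (r_p + r_a)/2 = 786.30 km = 7.863×10⁵ m.
Vis-viva: v² = μ(2/r − 1/a) = 2.705×10⁹ × (1.521×10⁻⁶ − 1.272×10⁻⁶) = 6.739×10² m²/s².
v = 25.96 m/s.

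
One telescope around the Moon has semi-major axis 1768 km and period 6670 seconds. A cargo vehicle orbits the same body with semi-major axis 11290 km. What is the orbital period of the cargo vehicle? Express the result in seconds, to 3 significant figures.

Kepler's third law: T² ∝ a³, so T₂ = T₁ (a₂/a₁)^(3/2).
a₂/a₁ = 6.386, (a₂/a₁)^(3/2) = 16.14.
T₂ = 6670 × 16.14 = 1.076×10⁵ seconds.

T₂ ≈ 1.08×10⁵ seconds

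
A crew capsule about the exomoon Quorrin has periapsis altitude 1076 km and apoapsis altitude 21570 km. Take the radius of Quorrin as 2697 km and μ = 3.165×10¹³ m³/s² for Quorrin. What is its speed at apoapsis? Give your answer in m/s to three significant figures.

r_p = 2697 + 1076 = 3773.0 km = 3.7730×10⁶ m.
r_a = 2697 + 21570 = 24267 km = 2.4267×10⁷ m.
Semi-major axis a = (r_p + r_a)/2 = 14020 km = 1.402×10⁷ m.
Vis-viva: v² = μ(2/r − 1/a) = 3.165×10¹³ × (8.242×10⁻⁸ − 7.133×10⁻⁸) = 3.510×10⁵ m²/s².
v = 592.4 m/s.

v ≈ 592 m/s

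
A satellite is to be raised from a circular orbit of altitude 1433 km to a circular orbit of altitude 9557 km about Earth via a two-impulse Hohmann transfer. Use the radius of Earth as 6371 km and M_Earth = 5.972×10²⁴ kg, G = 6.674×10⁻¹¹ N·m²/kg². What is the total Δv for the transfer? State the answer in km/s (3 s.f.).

Δv_total ≈ 2.08 km/s

μ = GM = 6.674×10⁻¹¹ × 5.972×10²⁴ = 3.986×10¹⁴ m³/s².
r₁ = 6371 + 1433 = 7804.0 km = 7.8040×10⁶ m.
r₂ = 6371 + 9557 = 15928 km = 1.5928×10⁷ m.
Transfer ellipse a_t = (r₁ + r₂)/2 = 1.187×10⁷ m.
At r₁: circular v_c1 = √(μ/r₁) = 7147 m/s; transfer-perigee v_p = √[μ(2/r₁ − 1/a_t)] = 8280 m/s.
Δv₁ = v_p − v_c1 = 1133 m/s.
At r₂: circular v_c2 = √(μ/r₂) = 5002 m/s; transfer-apogee v_a = √[μ(2/r₂ − 1/a_t)] = 4057 m/s.
Δv₂ = v_c2 − v_a = 945.6 m/s.
Total Δv = Δv₁ + Δv₂ = 2079 m/s = 2.079 km/s.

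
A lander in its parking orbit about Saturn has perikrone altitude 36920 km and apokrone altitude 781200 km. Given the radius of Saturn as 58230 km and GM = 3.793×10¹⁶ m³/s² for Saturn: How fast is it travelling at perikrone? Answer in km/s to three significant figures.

v ≈ 26.8 km/s

r_p = 58230 + 36920 = 95150 km = 9.5150×10⁷ m.
r_a = 58230 + 781200 = 839430 km = 8.3943×10⁸ m.
Semi-major axis a = (r_p + r_a)/2 = 4.6729×10⁵ km = 4.673×10⁸ m.
Vis-viva: v² = μ(2/r − 1/a) = 3.793×10¹⁶ × (2.102×10⁻⁸ − 2.140×10⁻⁹) = 7.161×10⁸ m²/s².
v = 26760 m/s = 26.76 km/s.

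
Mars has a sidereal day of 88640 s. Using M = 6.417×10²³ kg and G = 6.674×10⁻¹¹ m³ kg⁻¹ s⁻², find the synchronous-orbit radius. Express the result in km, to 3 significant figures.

μ = GM = 6.674×10⁻¹¹ × 6.417×10²³ = 4.283×10¹³ m³/s².
A synchronous orbit has period T, so by Kepler's third law a = (μT²/4π²)^(1/3).
μT²/4π² = 4.283×10¹³ × (8.864×10⁴)² / 39.48 = 8.524×10²¹ m³.
a = 2.043×10⁷ m = 20427 km.

r_sync ≈ 20400 km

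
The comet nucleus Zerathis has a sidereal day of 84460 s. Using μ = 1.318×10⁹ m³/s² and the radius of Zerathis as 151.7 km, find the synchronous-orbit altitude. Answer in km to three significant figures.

A synchronous orbit has period T, so by Kepler's third law a = (μT²/4π²)^(1/3).
μT²/4π² = 1.318×10⁹ × (8.446×10⁴)² / 39.48 = 2.382×10¹⁷ m³.
a = 6.198×10⁵ m = 619.85 km.
Altitude h = a − R = 619.85 − 151.7 = 468.15 km.

h_sync ≈ 468 km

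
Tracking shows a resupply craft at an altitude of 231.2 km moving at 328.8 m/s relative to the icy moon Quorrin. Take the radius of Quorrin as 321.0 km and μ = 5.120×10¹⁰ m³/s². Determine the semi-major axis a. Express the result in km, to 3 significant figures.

a ≈ 662 km

r = 321.0 + 231.2 = 552.20 km = 5.522×10⁵ m.
Specific orbital energy ε = v²/2 − μ/r = (328.8)²/2 − 5.120×10¹⁰/5.522×10⁵ = -3.867×10⁴ J/kg.
Since ε = −μ/(2a), a = −μ/(2ε) = 6.621×10⁵ m = 662.09 km.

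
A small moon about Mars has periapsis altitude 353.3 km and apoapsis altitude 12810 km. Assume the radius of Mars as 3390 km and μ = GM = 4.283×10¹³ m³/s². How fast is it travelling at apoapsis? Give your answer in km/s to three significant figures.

r_p = 3390 + 353.3 = 3743.3 km = 3.7433×10⁶ m.
r_a = 3390 + 12810 = 16200 km = 1.6200×10⁷ m.
Semi-major axis a = (r_p + r_a)/2 = 9971.6 km = 9.972×10⁶ m.
Vis-viva: v² = μ(2/r − 1/a) = 4.283×10¹³ × (1.235×10⁻⁷ − 1.003×10⁻⁷) = 9.925×10⁵ m²/s².
v = 996.2 m/s = 0.9962 km/s.

v ≈ 0.996 km/s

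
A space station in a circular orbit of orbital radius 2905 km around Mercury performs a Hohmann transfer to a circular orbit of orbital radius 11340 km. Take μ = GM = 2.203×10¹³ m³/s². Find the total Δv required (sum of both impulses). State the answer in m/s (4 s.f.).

Δv_total ≈ 1225 m/s

r₁ = 2905 km = 2.905×10⁶ m.
r₂ = 11340 km = 1.134×10⁷ m.
Transfer ellipse a_t = (r₁ + r₂)/2 = 7.122×10⁶ m.
At r₁: circular v_c1 = √(μ/r₁) = 2754 m/s; transfer-periherm v_p = √[μ(2/r₁ − 1/a_t)] = 3475 m/s.
Δv₁ = v_p − v_c1 = 720.9 m/s.
At r₂: circular v_c2 = √(μ/r₂) = 1394 m/s; transfer-apoherm v_a = √[μ(2/r₂ − 1/a_t)] = 890.1 m/s.
Δv₂ = v_c2 − v_a = 503.7 m/s.
Total Δv = Δv₁ + Δv₂ = 1225 m/s.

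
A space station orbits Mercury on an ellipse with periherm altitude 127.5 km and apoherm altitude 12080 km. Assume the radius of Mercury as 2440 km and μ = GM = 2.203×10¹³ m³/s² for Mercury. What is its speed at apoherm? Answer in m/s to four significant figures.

r_p = 2440 + 127.5 = 2567.5 km = 2.5675×10⁶ m.
r_a = 2440 + 12080 = 14520 km = 1.4520×10⁷ m.
Semi-major axis a = (r_p + r_a)/2 = 8543.8 km = 8.544×10⁶ m.
Vis-viva: v² = μ(2/r − 1/a) = 2.203×10¹³ × (1.377×10⁻⁷ − 1.170×10⁻⁷) = 4.559×10⁵ m²/s².
v = 675.2 m/s.

v ≈ 675.2 m/s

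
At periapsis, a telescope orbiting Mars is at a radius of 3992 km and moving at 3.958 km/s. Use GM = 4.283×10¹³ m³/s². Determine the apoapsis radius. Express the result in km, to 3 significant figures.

apoapsis radius ≈ 10800 km

r_p = 3.992×10⁶ m.
Specific energy ε = v²/2 − μ/r = -2.896×10⁶ J/kg, so a = −μ/(2ε) = 7.394×10⁶ m.
The apsides satisfy r_p + r_a = 2a, so the apoapsis radius is 2a − r_p = 1.080×10⁷ m = 10797 km.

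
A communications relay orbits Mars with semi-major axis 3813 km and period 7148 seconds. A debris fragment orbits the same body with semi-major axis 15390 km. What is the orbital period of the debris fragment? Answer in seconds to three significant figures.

Kepler's third law: T² ∝ a³, so T₂ = T₁ (a₂/a₁)^(3/2).
a₂/a₁ = 4.036, (a₂/a₁)^(3/2) = 8.109.
T₂ = 7148 × 8.109 = 57960 seconds.

T₂ ≈ 58000 seconds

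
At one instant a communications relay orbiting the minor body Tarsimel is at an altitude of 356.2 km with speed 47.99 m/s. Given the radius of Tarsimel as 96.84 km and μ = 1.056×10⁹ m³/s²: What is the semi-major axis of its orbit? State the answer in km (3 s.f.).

a ≈ 448 km

r = 96.84 + 356.2 = 453.04 km = 4.530×10⁵ m.
Vis-viva rearranged: 1/a = 2/r − v²/μ = 4.415×10⁻⁶ − 2.181×10⁻⁶ = 2.234×10⁻⁶ m⁻¹.
a = 4.477×10⁵ m = 447.69 km.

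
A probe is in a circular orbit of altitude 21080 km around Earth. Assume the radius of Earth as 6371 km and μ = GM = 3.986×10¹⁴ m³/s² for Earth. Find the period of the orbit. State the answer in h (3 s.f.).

T ≈ 12.6 h

r = 6371 + 21080 = 27451 km = 2.7451×10⁷ m.
Kepler's third law: T = 2π√(r³/μ) = 2π√((2.745×10⁷)³ / 3.986×10¹⁴).
r³/μ = 5.190×10⁷ s², so T = 2π × 7.204×10³ = 4.526×10⁴ s.
Converting: 4.526×10⁴ s ÷ 3600 = 12.57 h.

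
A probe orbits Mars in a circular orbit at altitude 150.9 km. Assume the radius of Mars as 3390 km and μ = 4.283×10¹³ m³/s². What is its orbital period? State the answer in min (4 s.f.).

T ≈ 106.6 min

r = 3390 + 150.9 = 3540.9 km = 3.5409×10⁶ m.
Kepler's third law: T = 2π√(r³/μ) = 2π√((3.541×10⁶)³ / 4.283×10¹³).
r³/μ = 1.037×10⁶ s², so T = 2π × 1.018×10³ = 6.397×10³ s.
Converting: 6.397×10³ s ÷ 60.00 = 106.6 min.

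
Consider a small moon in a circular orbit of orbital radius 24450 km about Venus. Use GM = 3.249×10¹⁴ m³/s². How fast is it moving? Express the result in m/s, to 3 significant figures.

v ≈ 3650 m/s

r = 24450 km = 2.445×10⁷ m.
For a circular orbit v = √(μ/r) = √(3.249×10¹⁴ / 2.445×10⁷) = √(1.329×10⁷) = 3645 m/s.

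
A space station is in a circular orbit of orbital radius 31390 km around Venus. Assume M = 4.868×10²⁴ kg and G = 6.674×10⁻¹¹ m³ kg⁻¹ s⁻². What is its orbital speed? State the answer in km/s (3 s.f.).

μ = GM = 6.674×10⁻¹¹ × 4.868×10²⁴ = 3.249×10¹⁴ m³/s².
r = 31390 km = 3.139×10⁷ m.
For a circular orbit v = √(μ/r) = √(3.249×10¹⁴ / 3.139×10⁷) = √(1.035×10⁷) = 3217 m/s.
That is 3.217 km/s.

v ≈ 3.22 km/s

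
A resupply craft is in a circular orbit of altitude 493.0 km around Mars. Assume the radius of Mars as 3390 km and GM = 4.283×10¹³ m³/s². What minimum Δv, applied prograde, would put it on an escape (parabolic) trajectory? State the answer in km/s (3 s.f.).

Δv ≈ 1.38 km/s

r = 3390 + 493.0 = 3883.0 km = 3.8830×10⁶ m.
Circular speed v_c = √(μ/r) = 3321 m/s.
Escape speed v_esc = √(2μ/r) = √2 × v_c = 4697 m/s.
Δv = v_esc − v_c = 1376 m/s = 1.376 km/s.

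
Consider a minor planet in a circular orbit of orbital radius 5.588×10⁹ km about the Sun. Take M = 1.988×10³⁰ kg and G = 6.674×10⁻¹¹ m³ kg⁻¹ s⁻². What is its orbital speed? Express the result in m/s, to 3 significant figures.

μ = GM = 6.674×10⁻¹¹ × 1.988×10³⁰ = 1.327×10²⁰ m³/s².
r = 5.588×10⁹ km = 5.588×10¹² m.
For a circular orbit v = √(μ/r) = √(1.327×10²⁰ / 5.588×10¹²) = √(2.374×10⁷) = 4873 m/s.

v ≈ 4870 m/s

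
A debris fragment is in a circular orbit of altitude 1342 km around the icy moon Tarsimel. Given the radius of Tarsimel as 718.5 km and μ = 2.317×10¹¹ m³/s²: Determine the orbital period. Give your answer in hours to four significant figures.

r = 718.5 + 1342 = 2060.5 km = 2.0605×10⁶ m.
Kepler's third law: T = 2π√(r³/μ) = 2π√((2.060×10⁶)³ / 2.317×10¹¹).
r³/μ = 3.776×10⁷ s², so T = 2π × 6.145×10³ = 3.861×10⁴ s.
Converting: 3.861×10⁴ s ÷ 3600 = 10.72 hours.

T ≈ 10.72 hours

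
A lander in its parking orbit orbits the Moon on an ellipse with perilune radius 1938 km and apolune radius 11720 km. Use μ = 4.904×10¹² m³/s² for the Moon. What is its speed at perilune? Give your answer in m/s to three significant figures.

v ≈ 2080 m/s

Semi-major axis a = (r_p + r_a)/2 = 6829.0 km = 6.829×10⁶ m.
Vis-viva: v² = μ(2/r − 1/a) = 4.904×10¹² × (1.032×10⁻⁶ − 1.464×10⁻⁷) = 4.343×10⁶ m²/s².
v = 2084 m/s.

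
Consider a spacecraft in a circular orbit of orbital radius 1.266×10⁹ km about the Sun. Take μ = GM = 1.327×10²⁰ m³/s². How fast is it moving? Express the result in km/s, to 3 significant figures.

v ≈ 10.2 km/s

r = 1.266×10⁹ km = 1.266×10¹² m.
For a circular orbit v = √(μ/r) = √(1.327×10²⁰ / 1.266×10¹²) = √(1.048×10⁸) = 10240 m/s.
That is 10.24 km/s.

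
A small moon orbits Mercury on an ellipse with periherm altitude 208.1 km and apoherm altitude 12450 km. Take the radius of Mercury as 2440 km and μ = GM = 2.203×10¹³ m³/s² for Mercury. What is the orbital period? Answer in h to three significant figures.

T ≈ 9.66 h

r_p = 2440 + 208.1 = 2648.1 km = 2.6481×10⁶ m.
r_a = 2440 + 12450 = 14890 km = 1.4890×10⁷ m.
Semi-major axis a = (r_p + r_a)/2 = (2648.1 + 14890)/2 = 8769.0 km = 8.769×10⁶ m.
By Kepler's third law T = 2π√(a³/μ) = 2π × 5.533×10³ = 3.476×10⁴ s.
= 9.656 h.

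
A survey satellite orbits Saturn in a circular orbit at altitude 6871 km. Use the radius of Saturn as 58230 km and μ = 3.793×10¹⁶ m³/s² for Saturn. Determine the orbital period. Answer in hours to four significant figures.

r = 58230 + 6871 = 65101 km = 6.5101×10⁷ m.
Kepler's third law: T = 2π√(r³/μ) = 2π√((6.510×10⁷)³ / 3.793×10¹⁶).
r³/μ = 7.274×10⁶ s², so T = 2π × 2.697×10³ = 1.695×10⁴ s.
Converting: 1.695×10⁴ s ÷ 3600 = 4.707 hours.

T ≈ 4.707 hours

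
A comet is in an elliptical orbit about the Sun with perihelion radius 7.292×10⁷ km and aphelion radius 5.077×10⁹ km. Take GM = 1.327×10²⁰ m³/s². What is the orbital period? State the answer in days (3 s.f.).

T ≈ 26100 days

Semi-major axis a = (r_p + r_a)/2 = (7.2920×10⁷ + 5.0770×10⁹)/2 = 2.5750×10⁹ km = 2.575×10¹² m.
By Kepler's third law T = 2π√(a³/μ) = 2π × 3.587×10⁸ = 2.254×10⁹ s.
= 26080 days.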